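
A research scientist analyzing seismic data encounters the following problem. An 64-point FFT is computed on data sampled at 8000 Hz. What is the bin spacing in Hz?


DFT frequency resolution:
df = fs / N
   = 8000 / 64
   = 125.0 Hz

125.0 Hz


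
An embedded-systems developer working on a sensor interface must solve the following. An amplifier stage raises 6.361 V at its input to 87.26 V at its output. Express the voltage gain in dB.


Voltage gain in dB:
G = 20 * log10(Vout / Vin)
  = 20 * log10(87.26 / 6.361)
  = 20 * log10(13.717969)
  = 20 * 1.13729
  = 22.75 dB

22.75 dB


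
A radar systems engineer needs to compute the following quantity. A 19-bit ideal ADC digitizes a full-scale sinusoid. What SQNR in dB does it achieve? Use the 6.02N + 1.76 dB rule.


Theoretical SNR for a full-scale sinusoid:
SNR = 6.02 * N + 1.76
    = 6.02 * 19 + 1.76
    = 114.38 + 1.76
    = 116.14 dB

116.14 dB


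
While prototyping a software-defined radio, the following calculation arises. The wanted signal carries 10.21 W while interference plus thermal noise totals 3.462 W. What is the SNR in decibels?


SNR in decibels:
SNR = 10 * log10(Ps / Pn)
    = 10 * log10(10.21 / 3.462)
    = 10 * log10(2.9492)
    = 10 * 0.4697
    = 4.7 dB

4.7 dB


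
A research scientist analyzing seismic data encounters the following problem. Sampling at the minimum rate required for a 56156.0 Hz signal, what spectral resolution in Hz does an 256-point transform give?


Step 1 — Nyquist sampling rate:
fs = 2 * fmax = 2 * 56156.0 = 112312.0 Hz

Step 2 — DFT bin spacing:
df = fs / N = 112312.0 / 256 = 438.7188 Hz

438.7188 Hz


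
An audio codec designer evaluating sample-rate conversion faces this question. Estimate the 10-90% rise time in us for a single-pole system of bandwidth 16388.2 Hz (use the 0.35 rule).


Rise time from bandwidth relationship:
tr = 0.35 / BW
   = 0.35 / 16388.2
   = 2.135682991e-05 s
   = 21.3568 us

21.3568 us


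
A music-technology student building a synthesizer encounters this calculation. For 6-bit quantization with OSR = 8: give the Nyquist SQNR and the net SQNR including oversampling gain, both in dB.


Step 1 — baseline SQNR at Nyquist:
SQNR_base = 6.02*N + 1.76
          = 6.02*6 + 1.76
          = 37.88 dB

Step 2 — oversampling processing gain:
G = 10*log10(OSR) = 10*log10(8) = 9.03 dB

Step 3 — total:
SQNR_total = 37.88 + 9.03 = 46.91 dB

Base SQNR = 37.88 dB; oversampled SQNR = 46.91 dB


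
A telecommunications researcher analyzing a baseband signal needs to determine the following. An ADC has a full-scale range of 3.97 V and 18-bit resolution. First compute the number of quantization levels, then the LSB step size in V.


Step 1 — number of quantization levels:
L = 2^N = 2^18 = 262144

Step 2 — LSB step size:
delta = Vfs / L
      = 3.97 / 262144
      = 1.514e-05 V

Levels = 262144; step size = 1.514e-05 V


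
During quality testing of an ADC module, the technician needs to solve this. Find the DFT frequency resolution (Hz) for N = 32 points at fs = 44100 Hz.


DFT frequency resolution:
df = fs / N
   = 44100 / 32
   = 1378.125 Hz

1378.125 Hz


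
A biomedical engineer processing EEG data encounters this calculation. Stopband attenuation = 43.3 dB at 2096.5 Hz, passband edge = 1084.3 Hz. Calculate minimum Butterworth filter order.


Butterworth filter order formula:
n = log10(10^(A/10) - 1) / (2 * log10(f_stop/f_pass))
10^(43.3/10) - 1 = 21378.6209
f_stop/f_pass = 2096.5 / 1084.3 = 1.9335
n = 7.5608 -> ceil = 8

8


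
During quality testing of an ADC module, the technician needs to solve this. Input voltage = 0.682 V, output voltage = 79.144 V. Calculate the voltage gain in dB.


Voltage gain in dB:
G = 20 * log10(Vout / Vin)
  = 20 * log10(79.144 / 0.682)
  = 20 * log10(116.046921)
  = 20 * 2.064634
  = 41.29 dB

41.29 dB


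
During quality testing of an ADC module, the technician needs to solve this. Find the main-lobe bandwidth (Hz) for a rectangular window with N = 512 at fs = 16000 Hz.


Main lobe width for a rectangular window:
Width = 2 * fs / N
      = 2 * 16000 / 512
      = 32000 / 512
      = 62.5 Hz

62.5 Hz


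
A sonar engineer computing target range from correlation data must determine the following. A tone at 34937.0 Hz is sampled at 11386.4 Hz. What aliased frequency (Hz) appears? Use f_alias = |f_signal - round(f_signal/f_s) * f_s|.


Compute the nearest integer multiple of fs to the signal:
n = round(34937.0 / 11386.4) = 3
f_alias = |34937.0 - 3 * 11386.4|
        = |34937.0 - 34159.2|
        = 777.8 Hz

777.8


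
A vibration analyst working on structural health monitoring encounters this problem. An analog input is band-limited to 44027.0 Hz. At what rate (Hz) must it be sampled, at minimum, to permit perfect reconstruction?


The Nyquist rate is twice the maximum frequency component.
fs_min = 2 * fmax
      = 2 * 44027.0
      = 88054.0 Hz

88054.0


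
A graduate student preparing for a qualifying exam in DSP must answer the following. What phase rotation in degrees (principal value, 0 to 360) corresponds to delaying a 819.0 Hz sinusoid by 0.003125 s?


Phase shift from frequency and time delay:
phi = 360 * f * t_delay
    = 360 * 819.0 * 0.003125
    = 921.38 degrees
    mod 360 = 201.38 degrees

201.38 degrees


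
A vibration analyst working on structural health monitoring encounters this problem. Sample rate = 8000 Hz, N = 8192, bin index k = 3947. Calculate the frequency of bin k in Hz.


Frequency of DFT bin k:
f_k = k * fs / N
    = 3947 * 8000 / 8192
    = 31576000 / 8192
    = 3854.492 Hz

3854.492 Hz


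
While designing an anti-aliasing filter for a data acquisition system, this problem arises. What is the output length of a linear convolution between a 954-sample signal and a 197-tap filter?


Linear convolution output length:
L = N + M - 1
  = 954 + 197 - 1
  = 1150 samples

1150


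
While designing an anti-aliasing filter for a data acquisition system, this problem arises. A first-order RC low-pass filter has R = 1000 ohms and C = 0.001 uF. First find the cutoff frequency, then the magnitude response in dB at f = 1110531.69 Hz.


Step 1 — cutoff frequency:
fc = 1 / (2*pi*R*C)
C = 0.001 uF = 1e-09 F
fc = 1 / (2*pi*1000*1e-09)
   = 159154.943 Hz

Step 2 — magnitude at f = 1110531.69 Hz:
|H(f)| = 1 / sqrt(1 + (f/fc)^2)
f/fc = 1110531.69 / 159154.943 = 6.977676
|H| = 1 / sqrt(1 + 48.687962) = 0.1418647
|H|_dB = 20*log10(0.1418647) = -16.96 dB

fc = 159154.943 Hz; |H(1110531.69 Hz)| = -16.96 dB


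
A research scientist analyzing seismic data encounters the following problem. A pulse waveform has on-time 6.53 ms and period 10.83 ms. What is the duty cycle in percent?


Duty cycle as a percentage:
DC = (t_on / T) * 100
   = (6.53 / 10.83) * 100
   = 0.602955 * 100
   = 60.3 %

60.3 %


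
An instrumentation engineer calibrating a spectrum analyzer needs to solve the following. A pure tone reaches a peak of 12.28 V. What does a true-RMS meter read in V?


RMS voltage for a sinusoidal waveform:
V_rms = V_peak / sqrt(2)
      = 12.28 / 1.414214
      = 8.683 V

8.683 V


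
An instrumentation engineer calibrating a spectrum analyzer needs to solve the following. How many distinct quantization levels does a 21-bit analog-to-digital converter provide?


Number of quantization levels = 2^N
= 2^21
= 2097152

2097152


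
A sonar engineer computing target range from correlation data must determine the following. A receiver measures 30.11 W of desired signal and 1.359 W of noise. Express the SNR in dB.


SNR in decibels:
SNR = 10 * log10(Ps / Pn)
    = 10 * log10(30.11 / 1.359)
    = 10 * log10(22.156)
    = 10 * 1.3455
    = 13.45 dB

13.45 dB


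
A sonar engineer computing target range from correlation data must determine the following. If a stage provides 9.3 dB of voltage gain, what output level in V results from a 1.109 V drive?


Output voltage from dB gain:
V_out = V_in * 10^(gain_dB / 20)
      = 1.109 * 10^(9.3 / 20)
      = 1.109 * 2.917427
      = 3.2354 V

3.2354 V


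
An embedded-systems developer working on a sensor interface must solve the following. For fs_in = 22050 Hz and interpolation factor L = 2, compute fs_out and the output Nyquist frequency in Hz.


Step 1 — output sample rate after interpolation by L:
fs_out = L * fs_in = 2 * 22050 = 44100 Hz

Step 2 — Nyquist frequency of the output stream:
f_Nyq = fs_out / 2 = 44100 / 2 = 22050.0 Hz

fs_out = 44100 Hz; f_Nyquist = 22050.0 Hz


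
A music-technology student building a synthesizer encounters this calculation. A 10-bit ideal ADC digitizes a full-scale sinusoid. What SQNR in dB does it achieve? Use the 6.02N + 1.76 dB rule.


Theoretical SNR for a full-scale sinusoid:
SNR = 6.02 * N + 1.76
    = 6.02 * 10 + 1.76
    = 60.2 + 1.76
    = 61.96 dB

61.96 dB


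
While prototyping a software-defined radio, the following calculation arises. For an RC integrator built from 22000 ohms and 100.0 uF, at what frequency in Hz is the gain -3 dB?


Cutoff frequency of a first-order RC filter:
fc = 1 / (2 * pi * R * C)
C = 100.0 uF = 0.0001 F
fc = 1 / (2 * pi * 22000 * 0.0001)
   = 1 / 13.823007675795
   = 0.072343 Hz

0.072343 Hz


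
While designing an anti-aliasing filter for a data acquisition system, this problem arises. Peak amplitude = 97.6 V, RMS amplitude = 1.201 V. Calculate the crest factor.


Crest factor is the ratio of peak to RMS:
CF = V_peak / V_rms
   = 97.6 / 1.201
   = 81.2656

81.2656


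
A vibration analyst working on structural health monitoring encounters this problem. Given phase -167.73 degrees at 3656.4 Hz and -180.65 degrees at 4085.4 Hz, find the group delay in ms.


Group delay from phase difference:
tau = -d(phi)/d(omega)
d(phi) = -12.92 deg = -0.225497 rad
d(omega) = 2*pi*(4085.4 - 3656.4) = 2695.4865 rad/s
tau = -(-0.225497) / 2695.4865
    = 0.0837 ms

0.0837 ms


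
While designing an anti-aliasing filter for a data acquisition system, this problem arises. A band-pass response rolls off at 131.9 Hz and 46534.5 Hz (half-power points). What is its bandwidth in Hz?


Bandwidth is the difference of -3dB frequencies:
BW = f_high - f_low
   = 46534.5 - 131.9
   = 46402.6 Hz

46402.6 Hz


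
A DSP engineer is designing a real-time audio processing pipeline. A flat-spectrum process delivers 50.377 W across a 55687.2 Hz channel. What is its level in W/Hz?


Power spectral density:
PSD = P / BW
    = 50.377 / 55687.2
    = 0.00090464 W/Hz

0.00090464 W/Hz


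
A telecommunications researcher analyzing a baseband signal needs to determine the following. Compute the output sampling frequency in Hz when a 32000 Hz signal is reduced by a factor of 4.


Decimation reduces the sample rate:
fs_out = fs_in / M
       = 32000 / 4
       = 8000.0 Hz

8000.0 Hz


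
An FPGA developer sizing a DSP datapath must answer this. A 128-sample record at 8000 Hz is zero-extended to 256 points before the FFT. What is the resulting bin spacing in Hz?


Frequency resolution after zero-padding:
N_padded = 128 * 2 = 256
df = fs / N_padded
   = 8000 / 256
   = 31.25 Hz

31.25 Hz


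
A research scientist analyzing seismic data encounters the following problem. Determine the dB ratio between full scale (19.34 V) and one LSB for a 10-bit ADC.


Dynamic range from full-scale to LSB:
V_min = V_max / 2^bits = 19.34 / 2^10
DR = 20 * log10(V_max / V_min)
   = 20 * log10(2^10)
   = 20 * 10 * log10(2)
   = 60.21 dB

60.21 dB


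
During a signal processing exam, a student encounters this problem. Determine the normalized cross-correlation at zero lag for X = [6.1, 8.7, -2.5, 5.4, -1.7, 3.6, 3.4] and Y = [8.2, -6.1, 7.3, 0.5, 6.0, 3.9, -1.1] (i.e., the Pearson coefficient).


Pearson correlation coefficient (population):
r = cov(X,Y) / (std(X) * std(Y))
Mean X = 3.2857, Mean Y = 2.6714
Cov(X,Y) = -11.420408
Std(X) = 3.782451, Std(Y) = 4.787697
r = -0.6306

-0.6306


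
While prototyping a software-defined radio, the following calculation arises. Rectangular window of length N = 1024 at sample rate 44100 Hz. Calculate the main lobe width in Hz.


Main lobe width for a rectangular window:
Width = 2 * fs / N
      = 2 * 44100 / 1024
      = 88200 / 1024
      = 86.133 Hz

86.133 Hz


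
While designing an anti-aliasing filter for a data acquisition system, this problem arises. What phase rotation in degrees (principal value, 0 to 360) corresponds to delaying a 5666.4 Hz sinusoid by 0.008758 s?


Phase shift from frequency and time delay:
phi = 360 * f * t_delay
    = 360 * 5666.4 * 0.008758
    = 17865.48 degrees
    mod 360 = 225.48 degrees

225.48 degrees


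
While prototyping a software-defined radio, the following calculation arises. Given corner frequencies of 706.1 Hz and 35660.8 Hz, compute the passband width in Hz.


Bandwidth is the difference of -3dB frequencies:
BW = f_high - f_low
   = 35660.8 - 706.1
   = 34954.7 Hz

34954.7 Hz


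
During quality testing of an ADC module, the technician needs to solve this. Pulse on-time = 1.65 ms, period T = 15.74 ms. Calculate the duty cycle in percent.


Duty cycle as a percentage:
DC = (t_on / T) * 100
   = (1.65 / 15.74) * 100
   = 0.104828 * 100
   = 10.48 %

10.48 %


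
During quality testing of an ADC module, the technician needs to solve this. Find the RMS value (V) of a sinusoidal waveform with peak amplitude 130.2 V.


RMS voltage for a sinusoidal waveform:
V_rms = V_peak / sqrt(2)
      = 130.2 / 1.414214
      = 92.065 V

92.065 V


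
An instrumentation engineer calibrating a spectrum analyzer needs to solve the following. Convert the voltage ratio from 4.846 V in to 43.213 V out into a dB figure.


Voltage gain in dB:
G = 20 * log10(Vout / Vin)
  = 20 * log10(43.213 / 4.846)
  = 20 * log10(8.917251)
  = 20 * 0.950231
  = 19.0 dB

19.0 dB


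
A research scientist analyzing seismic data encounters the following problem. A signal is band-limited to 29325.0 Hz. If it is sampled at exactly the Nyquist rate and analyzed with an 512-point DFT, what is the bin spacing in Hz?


Step 1 — Nyquist sampling rate:
fs = 2 * fmax = 2 * 29325.0 = 58650.0 Hz

Step 2 — DFT bin spacing:
df = fs / N = 58650.0 / 512 = 114.5508 Hz

114.5508 Hz


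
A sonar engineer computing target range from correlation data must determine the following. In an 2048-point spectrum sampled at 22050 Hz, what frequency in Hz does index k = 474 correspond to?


Frequency of DFT bin k:
f_k = k * fs / N
    = 474 * 22050 / 2048
    = 10451700 / 2048
    = 5103.369 Hz

5103.369 Hz


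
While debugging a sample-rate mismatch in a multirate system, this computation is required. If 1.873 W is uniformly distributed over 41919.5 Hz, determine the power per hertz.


Power spectral density:
PSD = P / BW
    = 1.873 / 41919.5
    = 4.468e-05 W/Hz

4.468e-05 W/Hz


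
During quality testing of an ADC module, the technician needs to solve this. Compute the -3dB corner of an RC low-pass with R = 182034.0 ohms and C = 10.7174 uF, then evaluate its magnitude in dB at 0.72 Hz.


Step 1 — cutoff frequency:
fc = 1 / (2*pi*R*C)
C = 10.7174 uF = 1.07174e-05 F
fc = 1 / (2*pi*182034.0*1.07174e-05)
   = 0.081579 Hz

Step 2 — magnitude at f = 0.72 Hz:
|H(f)| = 1 / sqrt(1 + (f/fc)^2)
f/fc = 0.72 / 0.081579 = 8.825801
|H| = 1 / sqrt(1 + 77.894763) = 0.1125838
|H|_dB = 20*log10(0.1125838) = -18.97 dB

fc = 0.081579 Hz; |H(0.72 Hz)| = -18.97 dB


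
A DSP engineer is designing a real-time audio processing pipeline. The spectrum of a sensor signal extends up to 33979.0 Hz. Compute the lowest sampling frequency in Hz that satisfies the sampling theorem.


The Nyquist rate is twice the maximum frequency component.
fs_min = 2 * fmax
      = 2 * 33979.0
      = 67958.0 Hz

67958.0


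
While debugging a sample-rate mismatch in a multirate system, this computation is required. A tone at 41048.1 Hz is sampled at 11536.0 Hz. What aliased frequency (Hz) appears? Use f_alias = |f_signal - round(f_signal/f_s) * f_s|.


Compute the nearest integer multiple of fs to the signal:
n = round(41048.1 / 11536.0) = 4
f_alias = |41048.1 - 4 * 11536.0|
        = |41048.1 - 46144.0|
        = 5095.9 Hz

5095.9


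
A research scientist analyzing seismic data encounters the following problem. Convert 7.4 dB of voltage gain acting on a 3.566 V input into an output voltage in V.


Output voltage from dB gain:
V_out = V_in * 10^(gain_dB / 20)
      = 3.566 * 10^(7.4 / 20)
      = 3.566 * 2.344229
      = 8.3595 V

8.3595 V


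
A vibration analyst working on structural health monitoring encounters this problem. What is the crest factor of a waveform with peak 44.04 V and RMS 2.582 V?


Crest factor is the ratio of peak to RMS:
CF = V_peak / V_rms
   = 44.04 / 2.582
   = 17.0565

17.0565


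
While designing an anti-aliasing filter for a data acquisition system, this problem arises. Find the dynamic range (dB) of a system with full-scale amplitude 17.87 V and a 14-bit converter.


Dynamic range from full-scale to LSB:
V_min = V_max / 2^bits = 17.87 / 2^14
DR = 20 * log10(V_max / V_min)
   = 20 * log10(2^14)
   = 20 * 14 * log10(2)
   = 84.29 dB

84.29 dB


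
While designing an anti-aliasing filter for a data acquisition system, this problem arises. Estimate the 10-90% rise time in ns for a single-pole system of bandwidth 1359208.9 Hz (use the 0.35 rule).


Rise time from bandwidth relationship:
tr = 0.35 / BW
   = 0.35 / 1359208.9
   = 2.575027282e-07 s
   = 257.5027 ns

257.5027 ns


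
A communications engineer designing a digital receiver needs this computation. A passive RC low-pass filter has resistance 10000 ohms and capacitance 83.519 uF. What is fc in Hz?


Cutoff frequency of a first-order RC filter:
fc = 1 / (2 * pi * R * C)
C = 83.519 uF = 8.3519e-05 F
fc = 1 / (2 * pi * 10000 * 8.3519e-05)
   = 1 / 5.2476535367033
   = 0.190561 Hz

0.190561 Hz


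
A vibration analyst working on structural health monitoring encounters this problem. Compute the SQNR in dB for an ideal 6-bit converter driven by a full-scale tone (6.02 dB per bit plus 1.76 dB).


Theoretical SNR for a full-scale sinusoid:
SNR = 6.02 * N + 1.76
    = 6.02 * 6 + 1.76
    = 36.12 + 1.76
    = 37.88 dB

37.88 dB


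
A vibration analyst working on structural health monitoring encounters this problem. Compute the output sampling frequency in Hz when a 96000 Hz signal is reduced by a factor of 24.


Decimation reduces the sample rate:
fs_out = fs_in / M
       = 96000 / 24
       = 4000.0 Hz

4000.0 Hz


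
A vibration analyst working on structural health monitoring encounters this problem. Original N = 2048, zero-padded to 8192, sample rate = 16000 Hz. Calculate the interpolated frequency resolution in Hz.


Frequency resolution after zero-padding:
N_padded = 2048 * 4 = 8192
df = fs / N_padded
   = 16000 / 8192
   = 1.9531 Hz

1.9531 Hz


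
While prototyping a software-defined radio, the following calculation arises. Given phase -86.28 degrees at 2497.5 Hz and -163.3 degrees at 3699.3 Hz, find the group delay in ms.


Group delay from phase difference:
tau = -d(phi)/d(omega)
d(phi) = -77.02 deg = -1.344253 rad
d(omega) = 2*pi*(3699.3 - 2497.5) = 7551.1321 rad/s
tau = -(-1.344253) / 7551.1321
    = 0.178 ms

0.178 ms


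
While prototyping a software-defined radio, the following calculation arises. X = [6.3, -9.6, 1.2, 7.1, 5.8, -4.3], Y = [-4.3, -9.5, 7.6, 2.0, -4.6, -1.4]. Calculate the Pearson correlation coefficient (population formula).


Pearson correlation coefficient (population):
r = cov(X,Y) / (std(X) * std(Y))
Mean X = 1.0833, Mean Y = -1.7
Cov(X,Y) = 12.97
Std(X) = 6.175062, Std(Y) = 5.420332
r = 0.3875

0.3875


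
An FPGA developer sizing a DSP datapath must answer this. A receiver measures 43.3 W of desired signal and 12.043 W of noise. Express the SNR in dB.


SNR in decibels:
SNR = 10 * log10(Ps / Pn)
    = 10 * log10(43.3 / 12.043)
    = 10 * log10(3.5954)
    = 10 * 0.5558
    = 5.56 dB

5.56 dB


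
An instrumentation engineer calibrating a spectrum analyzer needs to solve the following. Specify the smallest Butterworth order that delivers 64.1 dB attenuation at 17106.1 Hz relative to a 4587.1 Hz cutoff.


Butterworth filter order formula:
n = log10(10^(A/10) - 1) / (2 * log10(f_stop/f_pass))
10^(64.1/10) - 1 = 2570394.7828
f_stop/f_pass = 17106.1 / 4587.1 = 3.7292
n = 5.6069 -> ceil = 6

6


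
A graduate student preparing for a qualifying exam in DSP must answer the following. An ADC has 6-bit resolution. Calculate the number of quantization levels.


Number of quantization levels = 2^N
= 2^6
= 64

64


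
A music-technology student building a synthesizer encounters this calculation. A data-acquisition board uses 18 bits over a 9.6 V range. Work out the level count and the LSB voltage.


Step 1 — number of quantization levels:
L = 2^N = 2^18 = 262144

Step 2 — LSB step size:
delta = Vfs / L
      = 9.6 / 262144
      = 3.662e-05 V

Levels = 262144; step size = 3.662e-05 V


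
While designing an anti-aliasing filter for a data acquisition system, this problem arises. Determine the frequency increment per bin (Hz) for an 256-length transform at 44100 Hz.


DFT frequency resolution:
df = fs / N
   = 44100 / 256
   = 172.2656 Hz

172.2656 Hz


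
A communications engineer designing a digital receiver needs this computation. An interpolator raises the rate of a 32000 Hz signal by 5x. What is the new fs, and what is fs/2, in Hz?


Step 1 — output sample rate after interpolation by L:
fs_out = L * fs_in = 5 * 32000 = 160000 Hz

Step 2 — Nyquist frequency of the output stream:
f_Nyq = fs_out / 2 = 160000 / 2 = 80000.0 Hz

fs_out = 160000 Hz; f_Nyquist = 80000.0 Hz


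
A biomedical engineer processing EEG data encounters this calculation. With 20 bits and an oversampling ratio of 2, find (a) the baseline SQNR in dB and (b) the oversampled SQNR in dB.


Step 1 — baseline SQNR at Nyquist:
SQNR_base = 6.02*N + 1.76
          = 6.02*20 + 1.76
          = 122.16 dB

Step 2 — oversampling processing gain:
G = 10*log10(OSR) = 10*log10(2) = 3.01 dB

Step 3 — total:
SQNR_total = 122.16 + 3.01 = 125.17 dB

Base SQNR = 122.16 dB; oversampled SQNR = 125.17 dB


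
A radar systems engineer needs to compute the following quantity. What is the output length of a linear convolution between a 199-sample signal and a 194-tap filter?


Linear convolution output length:
L = N + M - 1
  = 199 + 194 - 1
  = 392 samples

392


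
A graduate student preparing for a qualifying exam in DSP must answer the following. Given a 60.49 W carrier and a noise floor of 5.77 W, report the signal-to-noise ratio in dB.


SNR in decibels:
SNR = 10 * log10(Ps / Pn)
    = 10 * log10(60.49 / 5.77)
    = 10 * log10(10.4835)
    = 10 * 1.0205
    = 10.21 dB

10.21 dB


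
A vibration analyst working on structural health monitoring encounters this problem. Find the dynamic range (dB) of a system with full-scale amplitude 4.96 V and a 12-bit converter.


Dynamic range from full-scale to LSB:
V_min = V_max / 2^bits = 4.96 / 2^12
DR = 20 * log10(V_max / V_min)
   = 20 * log10(2^12)
   = 20 * 12 * log10(2)
   = 72.25 dB

72.25 dB


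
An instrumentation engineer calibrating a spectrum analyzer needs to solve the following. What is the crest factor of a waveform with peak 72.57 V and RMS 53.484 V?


Crest factor is the ratio of peak to RMS:
CF = V_peak / V_rms
   = 72.57 / 53.484
   = 1.3569

1.3569


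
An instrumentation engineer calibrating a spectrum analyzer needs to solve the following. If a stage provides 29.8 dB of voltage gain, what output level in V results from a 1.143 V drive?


Output voltage from dB gain:
V_out = V_in * 10^(gain_dB / 20)
      = 1.143 * 10^(29.8 / 20)
      = 1.143 * 30.902954
      = 35.3221 V

35.3221 V


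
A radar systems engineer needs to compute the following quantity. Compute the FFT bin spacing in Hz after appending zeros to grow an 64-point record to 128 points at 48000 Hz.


Frequency resolution after zero-padding:
N_padded = 64 * 2 = 128
df = fs / N_padded
   = 48000 / 128
   = 375.0 Hz

375.0 Hz


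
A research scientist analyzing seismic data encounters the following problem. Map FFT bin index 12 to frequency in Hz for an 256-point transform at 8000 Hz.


Frequency of DFT bin k:
f_k = k * fs / N
    = 12 * 8000 / 256
    = 96000 / 256
    = 375.0 Hz

375.0 Hz


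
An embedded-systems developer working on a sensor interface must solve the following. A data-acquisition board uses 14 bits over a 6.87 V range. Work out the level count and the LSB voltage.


Step 1 — number of quantization levels:
L = 2^N = 2^14 = 16384

Step 2 — LSB step size:
delta = Vfs / L
      = 6.87 / 16384
      = 0.00041931 V

Levels = 16384; step size = 0.00041931 V


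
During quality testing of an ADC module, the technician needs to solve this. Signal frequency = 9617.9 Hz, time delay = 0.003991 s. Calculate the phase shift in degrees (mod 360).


Phase shift from frequency and time delay:
phi = 360 * f * t_delay
    = 360 * 9617.9 * 0.003991
    = 13818.61 degrees
    mod 360 = 138.61 degrees

138.61 degrees


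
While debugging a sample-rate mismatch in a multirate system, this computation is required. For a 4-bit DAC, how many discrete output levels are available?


Number of quantization levels = 2^N
= 2^4
= 16

16


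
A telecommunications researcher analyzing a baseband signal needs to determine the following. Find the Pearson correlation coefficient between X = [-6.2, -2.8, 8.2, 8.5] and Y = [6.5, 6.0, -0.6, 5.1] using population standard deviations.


Pearson correlation coefficient (population):
r = cov(X,Y) / (std(X) * std(Y))
Mean X = 1.925, Mean Y = 4.25
Cov(X,Y) = -12.84875
Std(X) = 6.537345, Std(Y) = 2.844732
r = -0.6909

-0.6909


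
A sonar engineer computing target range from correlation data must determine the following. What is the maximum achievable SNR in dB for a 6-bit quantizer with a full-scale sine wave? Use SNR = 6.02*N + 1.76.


Theoretical SNR for a full-scale sinusoid:
SNR = 6.02 * N + 1.76
    = 6.02 * 6 + 1.76
    = 36.12 + 1.76
    = 37.88 dB

37.88 dB


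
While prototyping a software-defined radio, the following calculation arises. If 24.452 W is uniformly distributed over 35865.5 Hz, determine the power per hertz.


Power spectral density:
PSD = P / BW
    = 24.452 / 35865.5
    = 0.00068177 W/Hz

0.00068177 W/Hz


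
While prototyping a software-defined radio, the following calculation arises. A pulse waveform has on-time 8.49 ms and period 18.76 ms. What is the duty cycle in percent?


Duty cycle as a percentage:
DC = (t_on / T) * 100
   = (8.49 / 18.76) * 100
   = 0.452559 * 100
   = 45.26 %

45.26 %


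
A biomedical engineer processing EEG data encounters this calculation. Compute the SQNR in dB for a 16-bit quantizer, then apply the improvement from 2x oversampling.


Step 1 — baseline SQNR at Nyquist:
SQNR_base = 6.02*N + 1.76
          = 6.02*16 + 1.76
          = 98.08 dB

Step 2 — oversampling processing gain:
G = 10*log10(OSR) = 10*log10(2) = 3.01 dB

Step 3 — total:
SQNR_total = 98.08 + 3.01 = 101.09 dB

Base SQNR = 98.08 dB; oversampled SQNR = 101.09 dB


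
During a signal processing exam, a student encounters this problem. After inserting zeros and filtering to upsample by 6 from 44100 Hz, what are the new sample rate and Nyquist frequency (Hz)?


Step 1 — output sample rate after interpolation by L:
fs_out = L * fs_in = 6 * 44100 = 264600 Hz

Step 2 — Nyquist frequency of the output stream:
f_Nyq = fs_out / 2 = 264600 / 2 = 132300.0 Hz

fs_out = 264600 Hz; f_Nyquist = 132300.0 Hz


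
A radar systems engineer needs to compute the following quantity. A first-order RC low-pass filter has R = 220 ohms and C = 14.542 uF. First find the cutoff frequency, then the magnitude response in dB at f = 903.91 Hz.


Step 1 — cutoff frequency:
fc = 1 / (2*pi*R*C)
C = 14.542 uF = 1.4542e-05 F
fc = 1 / (2*pi*220*1.4542e-05)
   = 49.7477 Hz

Step 2 — magnitude at f = 903.91 Hz:
|H(f)| = 1 / sqrt(1 + (f/fc)^2)
f/fc = 903.91 / 49.7477 = 18.169885
|H| = 1 / sqrt(1 + 330.144721) = 0.054953
|H|_dB = 20*log10(0.054953) = -25.2 dB

fc = 49.7477 Hz; |H(903.91 Hz)| = -25.2 dB


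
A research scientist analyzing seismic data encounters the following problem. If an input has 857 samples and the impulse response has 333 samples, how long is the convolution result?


Linear convolution output length:
L = N + M - 1
  = 857 + 333 - 1
  = 1189 samples

1189


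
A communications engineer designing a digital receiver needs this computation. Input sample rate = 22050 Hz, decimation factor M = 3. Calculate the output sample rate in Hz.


Decimation reduces the sample rate:
fs_out = fs_in / M
       = 22050 / 3
       = 7350.0 Hz

7350.0 Hz


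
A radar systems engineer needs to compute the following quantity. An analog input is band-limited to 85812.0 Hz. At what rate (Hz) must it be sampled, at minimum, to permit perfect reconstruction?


The Nyquist rate is twice the maximum frequency component.
fs_min = 2 * fmax
      = 2 * 85812.0
      = 171624.0 Hz

171624.0


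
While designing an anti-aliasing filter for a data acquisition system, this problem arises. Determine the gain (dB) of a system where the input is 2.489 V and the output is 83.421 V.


Voltage gain in dB:
G = 20 * log10(Vout / Vin)
  = 20 * log10(83.421 / 2.489)
  = 20 * log10(33.51587)
  = 20 * 1.52525
  = 30.51 dB

30.51 dB


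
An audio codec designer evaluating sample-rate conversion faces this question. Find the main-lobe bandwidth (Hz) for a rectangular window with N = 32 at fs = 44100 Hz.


Main lobe width for a rectangular window:
Width = 2 * fs / N
      = 2 * 44100 / 32
      = 88200 / 32
      = 2756.25 Hz

2756.25 Hz


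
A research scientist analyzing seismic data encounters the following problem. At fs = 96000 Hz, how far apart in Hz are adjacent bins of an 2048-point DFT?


DFT frequency resolution:
df = fs / N
   = 96000 / 2048
   = 46.875 Hz

46.875 Hz


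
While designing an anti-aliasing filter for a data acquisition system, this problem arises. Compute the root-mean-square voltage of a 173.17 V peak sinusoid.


RMS voltage for a sinusoidal waveform:
V_rms = V_peak / sqrt(2)
      = 173.17 / 1.414214
      = 122.45 V

122.45 V


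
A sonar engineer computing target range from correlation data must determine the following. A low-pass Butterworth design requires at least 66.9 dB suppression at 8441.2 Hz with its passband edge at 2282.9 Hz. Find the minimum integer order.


Butterworth filter order formula:
n = log10(10^(A/10) - 1) / (2 * log10(f_stop/f_pass))
10^(66.9/10) - 1 = 4897787.1937
f_stop/f_pass = 8441.2 / 2282.9 = 3.6976
n = 5.8899 -> ceil = 6

6


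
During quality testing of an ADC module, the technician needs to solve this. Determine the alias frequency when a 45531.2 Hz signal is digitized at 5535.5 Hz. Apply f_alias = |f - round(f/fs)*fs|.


Compute the nearest integer multiple of fs to the signal:
n = round(45531.2 / 5535.5) = 8
f_alias = |45531.2 - 8 * 5535.5|
        = |45531.2 - 44284.0|
        = 1247.2 Hz

1247.2


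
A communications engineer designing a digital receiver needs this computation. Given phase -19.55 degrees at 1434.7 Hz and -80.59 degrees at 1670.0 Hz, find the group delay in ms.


Group delay from phase difference:
tau = -d(phi)/d(omega)
d(phi) = -61.04 deg = -1.065349 rad
d(omega) = 2*pi*(1670.0 - 1434.7) = 1478.4335 rad/s
tau = -(-1.065349) / 1478.4335
    = 0.7206 ms

0.7206 ms


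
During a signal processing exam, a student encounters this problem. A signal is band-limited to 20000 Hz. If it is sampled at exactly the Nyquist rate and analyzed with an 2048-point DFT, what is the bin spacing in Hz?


Step 1 — Nyquist sampling rate:
fs = 2 * fmax = 2 * 20000 = 40000 Hz

Step 2 — DFT bin spacing:
df = fs / N = 40000 / 2048 = 19.5312 Hz

19.5312 Hz


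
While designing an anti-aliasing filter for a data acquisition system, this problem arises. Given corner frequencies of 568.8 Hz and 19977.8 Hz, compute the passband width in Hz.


Bandwidth is the difference of -3dB frequencies:
BW = f_high - f_low
   = 19977.8 - 568.8
   = 19409.0 Hz

19409.0 Hz


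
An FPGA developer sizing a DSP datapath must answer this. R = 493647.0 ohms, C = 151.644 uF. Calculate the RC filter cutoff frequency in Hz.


Cutoff frequency of a first-order RC filter:
fc = 1 / (2 * pi * R * C)
C = 151.644 uF = 0.000151644 F
fc = 1 / (2 * pi * 493647.0 * 0.000151644)
   = 1 / 470.35049124913
   = 0.002126 Hz

0.002126 Hz


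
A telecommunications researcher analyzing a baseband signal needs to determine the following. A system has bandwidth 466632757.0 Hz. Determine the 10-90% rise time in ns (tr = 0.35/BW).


Rise time from bandwidth relationship:
tr = 0.35 / BW
   = 0.35 / 466632757.0
   = 7.500545016e-10 s
   = 0.7501 ns

0.7501 ns


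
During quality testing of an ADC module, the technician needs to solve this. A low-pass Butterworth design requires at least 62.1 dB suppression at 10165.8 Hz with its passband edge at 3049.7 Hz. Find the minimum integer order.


Butterworth filter order formula:
n = log10(10^(A/10) - 1) / (2 * log10(f_stop/f_pass))
10^(62.1/10) - 1 = 1621809.0974
f_stop/f_pass = 10165.8 / 3049.7 = 3.3334
n = 5.9382 -> ceil = 6

6


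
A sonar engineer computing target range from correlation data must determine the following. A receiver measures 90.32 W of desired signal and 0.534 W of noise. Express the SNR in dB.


SNR in decibels:
SNR = 10 * log10(Ps / Pn)
    = 10 * log10(90.32 / 0.534)
    = 10 * log10(169.1386)
    = 10 * 2.2282
    = 22.28 dB

22.28 dB


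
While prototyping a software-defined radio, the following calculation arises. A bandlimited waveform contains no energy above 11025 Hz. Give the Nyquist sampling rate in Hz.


The Nyquist rate is twice the maximum frequency component.
fs_min = 2 * fmax
      = 2 * 11025
      = 22050 Hz

22050


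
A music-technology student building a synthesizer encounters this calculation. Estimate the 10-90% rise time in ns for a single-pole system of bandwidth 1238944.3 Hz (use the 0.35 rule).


Rise time from bandwidth relationship:
tr = 0.35 / BW
   = 0.35 / 1238944.3
   = 2.824985756e-07 s
   = 282.4986 ns

282.4986 ns


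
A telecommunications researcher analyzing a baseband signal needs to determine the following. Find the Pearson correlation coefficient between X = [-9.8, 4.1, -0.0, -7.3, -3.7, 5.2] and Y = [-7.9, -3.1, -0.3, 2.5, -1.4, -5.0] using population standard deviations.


Pearson correlation coefficient (population):
r = cov(X,Y) / (std(X) * std(Y))
Mean X = -1.9167, Mean Y = -2.5333
Cov(X,Y) = -0.582222
Std(X) = 5.5502, Std(Y) = 3.336998
r = -0.0314

-0.0314


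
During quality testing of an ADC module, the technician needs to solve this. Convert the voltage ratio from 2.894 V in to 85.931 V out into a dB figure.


Voltage gain in dB:
G = 20 * log10(Vout / Vin)
  = 20 * log10(85.931 / 2.894)
  = 20 * log10(29.692813)
  = 20 * 1.472651
  = 29.45 dB

29.45 dB


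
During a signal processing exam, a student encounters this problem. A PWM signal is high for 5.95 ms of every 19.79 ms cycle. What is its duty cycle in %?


Duty cycle as a percentage:
DC = (t_on / T) * 100
   = (5.95 / 19.79) * 100
   = 0.300657 * 100
   = 30.07 %

30.07 %


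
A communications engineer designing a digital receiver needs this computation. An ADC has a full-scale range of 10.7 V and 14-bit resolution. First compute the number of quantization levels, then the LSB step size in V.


Step 1 — number of quantization levels:
L = 2^N = 2^14 = 16384

Step 2 — LSB step size:
delta = Vfs / L
      = 10.7 / 16384
      = 0.00065308 V

Levels = 16384; step size = 0.00065308 V


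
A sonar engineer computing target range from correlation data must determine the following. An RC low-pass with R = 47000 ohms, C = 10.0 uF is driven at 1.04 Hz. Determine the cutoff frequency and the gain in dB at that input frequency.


Step 1 — cutoff frequency:
fc = 1 / (2*pi*R*C)
C = 10.0 uF = 1e-05 F
fc = 1 / (2*pi*47000*1e-05)
   = 0.338628 Hz

Step 2 — magnitude at f = 1.04 Hz:
|H(f)| = 1 / sqrt(1 + (f/fc)^2)
f/fc = 1.04 / 0.338628 = 3.071217
|H| = 1 / sqrt(1 + 9.432374) = 0.3096053
|H|_dB = 20*log10(0.3096053) = -10.18 dB

fc = 0.338628 Hz; |H(1.04 Hz)| = -10.18 dB


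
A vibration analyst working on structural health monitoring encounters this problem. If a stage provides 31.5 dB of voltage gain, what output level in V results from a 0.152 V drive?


Output voltage from dB gain:
V_out = V_in * 10^(gain_dB / 20)
      = 0.152 * 10^(31.5 / 20)
      = 0.152 * 37.58374
      = 5.7127 V

5.7127 V


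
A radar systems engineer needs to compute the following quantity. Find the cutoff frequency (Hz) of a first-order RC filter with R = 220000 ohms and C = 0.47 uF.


Cutoff frequency of a first-order RC filter:
fc = 1 / (2 * pi * R * C)
C = 0.47 uF = 4.7e-07 F
fc = 1 / (2 * pi * 220000 * 4.7e-07)
   = 1 / 0.64968136076237
   = 1.539216 Hz

1.539216 Hz


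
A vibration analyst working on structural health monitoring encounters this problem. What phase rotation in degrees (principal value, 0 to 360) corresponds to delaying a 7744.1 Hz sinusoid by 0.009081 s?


Phase shift from frequency and time delay:
phi = 360 * f * t_delay
    = 360 * 7744.1 * 0.009081
    = 25316.7 degrees
    mod 360 = 116.7 degrees

116.7 degrees


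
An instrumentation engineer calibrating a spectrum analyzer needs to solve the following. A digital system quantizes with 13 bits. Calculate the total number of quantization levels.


Number of quantization levels = 2^N
= 2^13
= 8192

8192


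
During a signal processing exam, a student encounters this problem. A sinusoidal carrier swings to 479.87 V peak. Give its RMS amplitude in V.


RMS voltage for a sinusoidal waveform:
V_rms = V_peak / sqrt(2)
      = 479.87 / 1.414214
      = 339.319 V

339.319 V


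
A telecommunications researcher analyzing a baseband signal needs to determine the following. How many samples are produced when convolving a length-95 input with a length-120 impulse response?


Linear convolution output length:
L = N + M - 1
  = 95 + 120 - 1
  = 214 samples

214


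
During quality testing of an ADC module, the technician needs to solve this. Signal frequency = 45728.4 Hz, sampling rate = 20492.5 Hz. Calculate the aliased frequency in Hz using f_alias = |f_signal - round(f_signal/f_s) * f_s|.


Compute the nearest integer multiple of fs to the signal:
n = round(45728.4 / 20492.5) = 2
f_alias = |45728.4 - 2 * 20492.5|
        = |45728.4 - 40985.0|
        = 4743.4 Hz

4743.4


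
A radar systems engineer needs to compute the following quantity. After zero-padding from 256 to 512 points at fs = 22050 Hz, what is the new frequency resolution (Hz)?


Frequency resolution after zero-padding:
N_padded = 256 * 2 = 512
df = fs / N_padded
   = 22050 / 512
   = 43.0664 Hz

43.0664 Hz


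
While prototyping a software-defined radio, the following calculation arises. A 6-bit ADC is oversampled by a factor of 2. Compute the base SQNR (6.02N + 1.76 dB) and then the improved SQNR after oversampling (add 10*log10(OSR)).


Step 1 — baseline SQNR at Nyquist:
SQNR_base = 6.02*N + 1.76
          = 6.02*6 + 1.76
          = 37.88 dB

Step 2 — oversampling processing gain:
G = 10*log10(OSR) = 10*log10(2) = 3.01 dB

Step 3 — total:
SQNR_total = 37.88 + 3.01 = 40.89 dB

Base SQNR = 37.88 dB; oversampled SQNR = 40.89 dB


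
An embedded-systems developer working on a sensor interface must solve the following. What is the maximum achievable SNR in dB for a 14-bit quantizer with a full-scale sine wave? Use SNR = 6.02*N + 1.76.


Theoretical SNR for a full-scale sinusoid:
SNR = 6.02 * N + 1.76
    = 6.02 * 14 + 1.76
    = 84.28 + 1.76
    = 86.04 dB

86.04 dB


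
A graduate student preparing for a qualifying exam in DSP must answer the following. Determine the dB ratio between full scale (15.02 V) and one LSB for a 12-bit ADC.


Dynamic range from full-scale to LSB:
V_min = V_max / 2^bits = 15.02 / 2^12
DR = 20 * log10(V_max / V_min)
   = 20 * log10(2^12)
   = 20 * 12 * log10(2)
   = 72.25 dB

72.25 dB
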